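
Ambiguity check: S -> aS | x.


right-linear, alternatives start with distinct terminals 'a' vs 'x': unique leftmost derivation
Unambiguous


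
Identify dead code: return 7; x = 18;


statement follows a return and is unreachable
Dead: 'x = 18'


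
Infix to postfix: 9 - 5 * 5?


* has higher precedence, evaluate 5*5 first
Postfix: 9 5 5 * -


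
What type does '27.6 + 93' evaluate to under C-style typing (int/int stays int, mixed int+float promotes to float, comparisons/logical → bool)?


Operand types: float + int
Rule: mixed int/float promotes to float; int/int stays int
Result type: float


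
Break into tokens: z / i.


Scan left to right, longest-match per lexeme
Tokens: ID(z), OP(/), ID(i)


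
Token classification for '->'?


Pattern: operator symbol
Type: OPERATOR


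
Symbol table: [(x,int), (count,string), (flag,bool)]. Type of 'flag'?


Lookup 'flag' → type bool


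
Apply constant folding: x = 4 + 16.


4 + 16 = 20 at compile time
Optimized: x = 20


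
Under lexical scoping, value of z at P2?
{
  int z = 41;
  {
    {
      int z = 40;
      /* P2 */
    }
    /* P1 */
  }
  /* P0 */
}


z declared in the same block as P2
z = 40


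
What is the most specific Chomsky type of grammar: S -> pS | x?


Right-linear: every RHS is a terminal or a terminal followed by one nonterminal
Classification: Type 3 (Regular)


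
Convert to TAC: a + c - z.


Break into single-operator statements:
t1 = a + c
t2 = t1 - z


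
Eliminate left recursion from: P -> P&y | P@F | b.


Left-recursive alternatives: P&y, P@F; non-recursive: b
Introduce P': P -> bP', P' -> &yP' | @FP' | ε


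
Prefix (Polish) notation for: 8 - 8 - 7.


left-to-right (same/higher precedence on left): tree is (- (- 8 8) 7)
Prefix: - - 8 8 7


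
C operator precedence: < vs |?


'<' is relational (level 7); '|' is bitwise OR (level 3)
Higher level binds tighter
'<' has higher precedence than '|'


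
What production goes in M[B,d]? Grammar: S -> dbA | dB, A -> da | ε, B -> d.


For [B, d]: 'd' ∈ FIRST(d)
Entry: B -> d


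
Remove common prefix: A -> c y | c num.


Common prefix: 'c'
Factored: A -> c A', A' -> y | num


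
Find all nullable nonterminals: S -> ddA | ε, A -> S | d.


A nonterminal is nullable iff some alternative derives ε (directly, or every symbol in it is nullable)
Nullable: {A, S}


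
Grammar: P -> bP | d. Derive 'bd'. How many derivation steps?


Derivation: P => bP => bd
Steps: 2


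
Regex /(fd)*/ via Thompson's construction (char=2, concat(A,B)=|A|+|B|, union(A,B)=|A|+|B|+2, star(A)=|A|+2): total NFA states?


Syntax tree has 2 char leaf(s), 0 union(s), 1 star(s)
chars contribute 2×2 = 4; each union adds +2; each star adds +2
Total: 4 + 0 + 2 = 6 states


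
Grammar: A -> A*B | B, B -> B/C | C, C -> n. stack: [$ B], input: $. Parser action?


lookahead ∉ {/} so B won't extend; reduce A -> B
Action: reduce (A -> B)


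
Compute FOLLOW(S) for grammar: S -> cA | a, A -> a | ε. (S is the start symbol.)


$ ∈ FOLLOW(S). For each A -> αBβ: add FIRST(β)\{ε} to FOLLOW(B); if β nullable, add FOLLOW(A).
FOLLOW(S) = {$}


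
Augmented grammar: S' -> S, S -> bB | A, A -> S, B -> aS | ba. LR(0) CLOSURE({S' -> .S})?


Start: S' -> .S
For each item with dot before a nonterminal B, add B -> .γ for every B-production
Closure: [S' -> .S, S -> .bB, S -> .A, A -> .S]


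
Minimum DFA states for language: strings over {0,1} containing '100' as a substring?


KMP-style automaton: 3 progress states + 1 absorbing accept = 4
Minimal DFA: 4 states


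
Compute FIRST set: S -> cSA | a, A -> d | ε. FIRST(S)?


Per alternative of S: FIRST(cSA) = {c}; FIRST(a) = {a}
FIRST(S) = {a, c}


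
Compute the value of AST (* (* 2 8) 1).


Evaluate inner: (* 2 8) = 16
Evaluate root: (* 16 1) = 16
Result: 16


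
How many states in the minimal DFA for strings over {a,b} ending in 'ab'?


Track the longest suffix of input matching a prefix of 'ab': 3 classes (prefixes of length 0..2)
Minimal DFA: 3 states


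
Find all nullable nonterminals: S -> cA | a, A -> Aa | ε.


A nonterminal is nullable iff some alternative derives ε (directly, or every symbol in it is nullable)
Nullable: {A}


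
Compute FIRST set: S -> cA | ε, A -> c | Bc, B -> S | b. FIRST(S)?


Per alternative of S: FIRST(cA) = {c}; FIRST(ε) = {ε}
FIRST(S) = {c, ε}


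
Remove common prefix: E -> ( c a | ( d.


Common prefix: '('
Factored: E -> ( E', E' -> c a | d


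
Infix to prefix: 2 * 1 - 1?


left-to-right (same/higher precedence on left): tree is (- (* 2 1) 1)
Prefix: - * 2 1 1


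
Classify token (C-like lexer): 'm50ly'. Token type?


Pattern: letter/underscore followed by alphanumerics, not a keyword
Type: IDENTIFIER


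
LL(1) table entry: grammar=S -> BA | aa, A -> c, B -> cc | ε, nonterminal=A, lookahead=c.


For [A, c]: 'c' ∈ FIRST(c)
Entry: A -> c


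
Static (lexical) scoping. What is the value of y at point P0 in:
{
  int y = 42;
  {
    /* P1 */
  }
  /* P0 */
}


y declared in the same block as P0
y = 42


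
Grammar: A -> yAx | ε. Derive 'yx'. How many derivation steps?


Derivation: A => yAx => yx
Steps: 2


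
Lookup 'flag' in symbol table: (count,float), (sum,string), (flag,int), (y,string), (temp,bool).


Lookup 'flag' → type int


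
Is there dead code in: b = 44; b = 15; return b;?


first assignment to b is overwritten before any read
Dead: 'b = 44'


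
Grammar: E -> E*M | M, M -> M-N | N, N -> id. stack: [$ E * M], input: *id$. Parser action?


handle 'E*M' on top; lookahead ∈ FOLLOW(E) = {*, $}
Action: reduce (E -> E*M)


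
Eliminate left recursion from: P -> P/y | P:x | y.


Left-recursive alternatives: P/y, P:x; non-recursive: y
Introduce P': P -> yP', P' -> /yP' | :xP' | ε


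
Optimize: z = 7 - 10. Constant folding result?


7 - 10 = -3 at compile time
Optimized: z = -3


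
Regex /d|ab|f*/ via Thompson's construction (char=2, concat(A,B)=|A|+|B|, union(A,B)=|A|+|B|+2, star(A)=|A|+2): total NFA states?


Syntax tree has 4 char leaf(s), 2 union(s), 1 star(s)
chars contribute 4×2 = 8; each union adds +2; each star adds +2
Total: 8 + 4 + 2 = 14 states


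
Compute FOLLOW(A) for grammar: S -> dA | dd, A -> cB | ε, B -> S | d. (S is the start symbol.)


$ ∈ FOLLOW(S). For each A -> αBβ: add FIRST(β)\{ε} to FOLLOW(B); if β nullable, add FOLLOW(A).
FOLLOW(A) = {$}


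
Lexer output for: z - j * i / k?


Scan left to right, longest-match per lexeme
Tokens: ID(z), OP(-), ID(j), OP(*), ID(i), OP(/), ID(k)


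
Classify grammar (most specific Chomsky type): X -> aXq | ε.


Single nonterminal LHS, but a^n q^n is not regular
Classification: Type 2 (Context-Free)


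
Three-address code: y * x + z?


Break into single-operator statements:
t1 = y * x
t2 = t1 + z


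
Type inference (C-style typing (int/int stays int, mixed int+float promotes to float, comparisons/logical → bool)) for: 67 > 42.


Operand types: int > int
Rule: comparison yields bool
Result type: bool


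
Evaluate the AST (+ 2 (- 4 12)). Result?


Evaluate inner: (- 4 12) = -8
Evaluate root: (+ 2 -8) = -6
Result: -6


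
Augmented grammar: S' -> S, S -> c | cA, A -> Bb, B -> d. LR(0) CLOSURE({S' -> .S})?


Start: S' -> .S
For each item with dot before a nonterminal B, add B -> .γ for every B-production
Closure: [S' -> .S, S -> .c, S -> .cA]


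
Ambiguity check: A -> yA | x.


right-linear, alternatives start with distinct terminals 'y' vs 'x': unique leftmost derivation
Unambiguous


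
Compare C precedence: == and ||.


'==' is equality (level 6); '||' is logical OR (level 1)
Higher level binds tighter
'==' has higher precedence than '||'


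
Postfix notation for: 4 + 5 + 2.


Left to right (same or higher precedence on left)
Postfix: 4 5 + 2 +


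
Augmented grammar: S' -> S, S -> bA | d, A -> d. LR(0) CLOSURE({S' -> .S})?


Start: S' -> .S
For each item with dot before a nonterminal B, add B -> .γ for every B-production
Closure: [S' -> .S, S -> .bA, S -> .d]


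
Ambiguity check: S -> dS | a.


right-linear, alternatives start with distinct terminals 'd' vs 'a': unique leftmost derivation
Unambiguous


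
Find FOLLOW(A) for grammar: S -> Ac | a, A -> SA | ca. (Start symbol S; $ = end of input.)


$ ∈ FOLLOW(S). For each A -> αBβ: add FIRST(β)\{ε} to FOLLOW(B); if β nullable, add FOLLOW(A).
FOLLOW(A) = {c}


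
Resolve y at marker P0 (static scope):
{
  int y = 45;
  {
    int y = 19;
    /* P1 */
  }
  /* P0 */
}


y declared in the same block as P0
y = 45


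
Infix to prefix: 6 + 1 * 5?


'*' binds tighter: tree is (+ 6 (* 1 5))
Prefix: + 6 * 1 5


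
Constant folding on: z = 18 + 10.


18 + 10 = 28 at compile time
Optimized: z = 28


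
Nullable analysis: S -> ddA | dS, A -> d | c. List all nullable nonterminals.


A nonterminal is nullable iff some alternative derives ε (directly, or every symbol in it is nullable)
Nullable: {}


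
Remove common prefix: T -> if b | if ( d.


Common prefix: 'if'
Factored: T -> if T', T' -> b | ( d


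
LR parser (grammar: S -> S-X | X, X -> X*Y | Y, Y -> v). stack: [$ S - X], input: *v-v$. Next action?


'*' can extend X; shift to build X -> X*Y
Action: shift


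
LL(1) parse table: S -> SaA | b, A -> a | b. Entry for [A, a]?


For [A, a]: 'a' ∈ FIRST(a)
Entry: A -> a


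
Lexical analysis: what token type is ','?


Pattern: delimiter/punctuation
Type: PUNCTUATION


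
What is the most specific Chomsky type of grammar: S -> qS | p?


Right-linear: every RHS is a terminal or a terminal followed by one nonterminal
Classification: Type 3 (Regular)


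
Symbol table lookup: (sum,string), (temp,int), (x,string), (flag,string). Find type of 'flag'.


Lookup 'flag' → type string


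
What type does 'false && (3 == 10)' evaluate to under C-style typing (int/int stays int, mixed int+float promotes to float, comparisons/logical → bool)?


Operand types: bool && bool
Rule: logical operators take bool operands and yield bool
Result type: bool


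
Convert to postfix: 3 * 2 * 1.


Left to right (same or higher precedence on left)
Postfix: 3 2 * 1 *


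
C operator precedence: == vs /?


'/' is multiplicative (level 10); '==' is equality (level 6)
Higher level binds tighter
'/' has higher precedence than '=='


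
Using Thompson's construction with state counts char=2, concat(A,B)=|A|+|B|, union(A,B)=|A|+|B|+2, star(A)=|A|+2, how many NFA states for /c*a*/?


Syntax tree has 2 char leaf(s), 0 union(s), 2 star(s)
chars contribute 2×2 = 4; each union adds +2; each star adds +2
Total: 4 + 0 + 4 = 8 states


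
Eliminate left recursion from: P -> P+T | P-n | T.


Left-recursive alternatives: P+T, P-n; non-recursive: T
Introduce P': P -> TP', P' -> +TP' | -nP' | ε


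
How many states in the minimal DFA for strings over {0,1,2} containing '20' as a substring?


KMP-style automaton: 2 progress states + 1 absorbing accept = 3
Minimal DFA: 3 states


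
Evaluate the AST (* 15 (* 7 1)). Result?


Evaluate inner: (* 7 1) = 7
Evaluate root: (* 15 7) = 105
Result: 105


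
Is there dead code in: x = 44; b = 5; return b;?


x is assigned but never read
Dead: 'x = 44'


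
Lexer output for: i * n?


Scan left to right, longest-match per lexeme
Tokens: ID(i), OP(*), ID(n)


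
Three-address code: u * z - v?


Break into single-operator statements:
t1 = u * z
t2 = t1 - v


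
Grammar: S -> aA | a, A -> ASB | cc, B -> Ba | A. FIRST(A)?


Per alternative of A: FIRST(ASB) = {c}; FIRST(cc) = {c}
FIRST(A) = {c}


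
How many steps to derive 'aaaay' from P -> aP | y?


Derivation: P => aP => aaP => aaaP => aaaaP => aaaay
Steps: 5


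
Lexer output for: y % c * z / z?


Scan left to right, longest-match per lexeme
Tokens: ID(y), OP(%), ID(c), OP(*), ID(z), OP(/), ID(z)


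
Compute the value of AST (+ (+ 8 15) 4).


Evaluate inner: (+ 8 15) = 23
Evaluate root: (+ 23 4) = 27
Result: 27


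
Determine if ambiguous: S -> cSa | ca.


balanced c^n…a^n: each string has a unique parse
Unambiguous


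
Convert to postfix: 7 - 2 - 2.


Left to right (same or higher precedence on left)
Postfix: 7 2 - 2 -


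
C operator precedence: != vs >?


'>' is relational (level 7); '!=' is equality (level 6)
Higher level binds tighter
'>' has higher precedence than '!='


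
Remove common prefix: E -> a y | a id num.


Common prefix: 'a'
Factored: E -> a E', E' -> y | id num


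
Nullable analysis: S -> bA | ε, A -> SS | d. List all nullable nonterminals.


A nonterminal is nullable iff some alternative derives ε (directly, or every symbol in it is nullable)
Nullable: {A, S}


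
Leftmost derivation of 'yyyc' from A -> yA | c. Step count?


Derivation: A => yA => yyA => yyyA => yyyc
Steps: 4


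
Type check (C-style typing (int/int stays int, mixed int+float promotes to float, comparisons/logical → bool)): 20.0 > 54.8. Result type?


Operand types: float > float
Rule: comparison yields bool
Result type: bool


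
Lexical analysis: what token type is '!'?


Pattern: operator symbol
Type: OPERATOR


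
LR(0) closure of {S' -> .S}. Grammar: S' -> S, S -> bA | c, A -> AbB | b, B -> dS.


Start: S' -> .S
For each item with dot before a nonterminal B, add B -> .γ for every B-production
Closure: [S' -> .S, S -> .bA, S -> .c]


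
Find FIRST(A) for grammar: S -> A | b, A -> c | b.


Per alternative of A: FIRST(c) = {c}; FIRST(b) = {b}
FIRST(A) = {b, c}


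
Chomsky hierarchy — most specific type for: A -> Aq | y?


Left-linear: every RHS is a terminal or one nonterminal followed by a terminal
Classification: Type 3 (Regular)


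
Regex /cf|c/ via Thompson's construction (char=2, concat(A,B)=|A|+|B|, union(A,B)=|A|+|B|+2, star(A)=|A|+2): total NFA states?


Syntax tree has 3 char leaf(s), 1 union(s), 0 star(s)
chars contribute 3×2 = 6; each union adds +2; each star adds +2
Total: 6 + 2 + 0 = 8 states


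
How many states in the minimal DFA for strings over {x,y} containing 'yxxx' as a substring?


KMP-style automaton: 4 progress states + 1 absorbing accept = 5
Minimal DFA: 5 states


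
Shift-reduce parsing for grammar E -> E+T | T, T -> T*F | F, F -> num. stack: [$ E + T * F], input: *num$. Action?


handle 'T*F' on top
Action: reduce (T -> T*F)


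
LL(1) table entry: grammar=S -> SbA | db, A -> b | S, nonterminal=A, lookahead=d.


For [A, d]: 'd' ∈ FIRST(S)
Entry: A -> S


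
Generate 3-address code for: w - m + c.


Break into single-operator statements:
t1 = w - m
t2 = t1 + c


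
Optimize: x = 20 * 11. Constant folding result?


20 * 11 = 220 at compile time
Optimized: x = 220


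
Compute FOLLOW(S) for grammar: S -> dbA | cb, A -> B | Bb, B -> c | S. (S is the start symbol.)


$ ∈ FOLLOW(S). For each A -> αBβ: add FIRST(β)\{ε} to FOLLOW(B); if β nullable, add FOLLOW(A).
FOLLOW(S) = {$, b}


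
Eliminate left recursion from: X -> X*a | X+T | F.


Left-recursive alternatives: X*a, X+T; non-recursive: F
Introduce X': X -> FX', X' -> *aX' | +TX' | ε


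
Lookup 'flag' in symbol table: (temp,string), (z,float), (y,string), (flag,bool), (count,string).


Lookup 'flag' → type bool


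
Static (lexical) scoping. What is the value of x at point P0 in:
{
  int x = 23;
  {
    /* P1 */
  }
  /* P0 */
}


x declared in the same block as P0
x = 23


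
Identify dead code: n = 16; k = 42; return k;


n is assigned but never read
Dead: 'n = 16'


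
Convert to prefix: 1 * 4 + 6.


left-to-right (same/higher precedence on left): tree is (+ (* 1 4) 6)
Prefix: + * 1 4 6


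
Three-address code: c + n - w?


Break into single-operator statements:
t1 = c + n
t2 = t1 - w


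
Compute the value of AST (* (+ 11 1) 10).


Evaluate inner: (+ 11 1) = 12
Evaluate root: (* 12 10) = 120
Result: 120


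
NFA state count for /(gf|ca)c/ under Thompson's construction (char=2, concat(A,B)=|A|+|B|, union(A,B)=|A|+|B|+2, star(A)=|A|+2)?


Syntax tree has 5 char leaf(s), 1 union(s), 0 star(s)
chars contribute 5×2 = 10; each union adds +2; each star adds +2
Total: 10 + 2 + 0 = 12 states


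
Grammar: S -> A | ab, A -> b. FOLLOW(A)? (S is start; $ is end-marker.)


$ ∈ FOLLOW(S). For each A -> αBβ: add FIRST(β)\{ε} to FOLLOW(B); if β nullable, add FOLLOW(A).
FOLLOW(A) = {$}


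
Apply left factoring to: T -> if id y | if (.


Common prefix: 'if'
Factored: T -> if T', T' -> id y | (


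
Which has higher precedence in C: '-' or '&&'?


'-' is additive (level 9); '&&' is logical AND (level 2)
Higher level binds tighter
'-' has higher precedence than '&&'


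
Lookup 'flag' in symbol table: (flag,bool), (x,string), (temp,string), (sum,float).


Lookup 'flag' → type bool


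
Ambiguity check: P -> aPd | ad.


balanced a^n…d^n: each string has a unique parse
Unambiguous


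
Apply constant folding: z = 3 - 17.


3 - 17 = -14 at compile time
Optimized: z = -14


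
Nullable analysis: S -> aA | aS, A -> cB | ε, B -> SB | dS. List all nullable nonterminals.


A nonterminal is nullable iff some alternative derives ε (directly, or every symbol in it is nullable)
Nullable: {A}


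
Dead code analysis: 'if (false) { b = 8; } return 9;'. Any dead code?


condition is constant false, so the whole block is unreachable
Dead: 'if (false) { b = 8; }'


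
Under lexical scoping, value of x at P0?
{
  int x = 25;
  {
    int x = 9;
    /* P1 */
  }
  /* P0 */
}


x declared in the same block as P0
x = 25


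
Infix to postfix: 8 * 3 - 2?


Left to right (same or higher precedence on left)
Postfix: 8 3 * 2 -


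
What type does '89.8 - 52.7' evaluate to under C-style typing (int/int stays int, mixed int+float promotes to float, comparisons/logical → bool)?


Operand types: float - float
Rule: mixed int/float promotes to float; int/int stays int
Result type: float


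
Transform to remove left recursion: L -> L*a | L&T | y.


Left-recursive alternatives: L*a, L&T; non-recursive: y
Introduce L': L -> yL', L' -> *aL' | &TL' | ε


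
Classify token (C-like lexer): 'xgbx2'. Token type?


Pattern: letter/underscore followed by alphanumerics, not a keyword
Type: IDENTIFIER


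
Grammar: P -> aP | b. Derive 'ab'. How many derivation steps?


Derivation: P => aP => ab
Steps: 2


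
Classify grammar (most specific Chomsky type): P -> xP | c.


Right-linear: every RHS is a terminal or a terminal followed by one nonterminal
Classification: Type 3 (Regular)


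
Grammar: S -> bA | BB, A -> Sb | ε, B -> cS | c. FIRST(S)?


Per alternative of S: FIRST(bA) = {b}; FIRST(BB) = {c}
FIRST(S) = {b, c}


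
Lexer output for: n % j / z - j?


Scan left to right, longest-match per lexeme
Tokens: ID(n), OP(%), ID(j), OP(/), ID(z), OP(-), ID(j)


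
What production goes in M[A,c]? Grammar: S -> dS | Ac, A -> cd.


For [A, c]: 'c' ∈ FIRST(cd)
Entry: A -> cd


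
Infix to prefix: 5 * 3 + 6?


left-to-right (same/higher precedence on left): tree is (+ (* 5 3) 6)
Prefix: + * 5 3 6


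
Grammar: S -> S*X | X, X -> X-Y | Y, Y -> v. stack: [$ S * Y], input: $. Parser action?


'Y' (not preceded by X-) is the handle for X -> Y
Action: reduce (X -> Y)


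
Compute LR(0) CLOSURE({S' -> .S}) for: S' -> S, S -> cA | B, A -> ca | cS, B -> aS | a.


Start: S' -> .S
For each item with dot before a nonterminal B, add B -> .γ for every B-production
Closure: [S' -> .S, S -> .cA, S -> .B, B -> .aS, B -> .a]


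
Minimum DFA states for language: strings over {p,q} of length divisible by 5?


Track length mod 5: states 0..4, accept at 0
Minimal DFA: 5 states


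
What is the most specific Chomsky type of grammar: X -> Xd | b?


Left-linear: every RHS is a terminal or one nonterminal followed by a terminal
Classification: Type 3 (Regular)


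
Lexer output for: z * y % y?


Scan left to right, longest-match per lexeme
Tokens: ID(z), OP(*), ID(y), OP(%), ID(y)


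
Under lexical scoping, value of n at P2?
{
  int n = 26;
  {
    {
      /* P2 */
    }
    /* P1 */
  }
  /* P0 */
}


P2's block does not declare n; resolves to the enclosing declaration at depth 0
n = 26


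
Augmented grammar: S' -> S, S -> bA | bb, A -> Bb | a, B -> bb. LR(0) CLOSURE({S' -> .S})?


Start: S' -> .S
For each item with dot before a nonterminal B, add B -> .γ for every B-production
Closure: [S' -> .S, S -> .bA, S -> .bb]


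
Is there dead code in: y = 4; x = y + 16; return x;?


y is read by x's definition; x is returned
No dead code


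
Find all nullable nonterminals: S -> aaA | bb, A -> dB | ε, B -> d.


A nonterminal is nullable iff some alternative derives ε (directly, or every symbol in it is nullable)
Nullable: {A}


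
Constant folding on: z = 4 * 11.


4 * 11 = 44 at compile time
Optimized: z = 44


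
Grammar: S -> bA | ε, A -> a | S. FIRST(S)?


Per alternative of S: FIRST(bA) = {b}; FIRST(ε) = {ε}
FIRST(S) = {b, ε}


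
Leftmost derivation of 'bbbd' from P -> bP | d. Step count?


Derivation: P => bP => bbP => bbbP => bbbd
Steps: 4


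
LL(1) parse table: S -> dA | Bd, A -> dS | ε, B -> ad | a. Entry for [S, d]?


For [S, d]: 'd' ∈ FIRST(dA)
Entry: S -> dA


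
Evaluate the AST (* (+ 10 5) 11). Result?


Evaluate inner: (+ 10 5) = 15
Evaluate root: (* 15 11) = 165
Result: 165


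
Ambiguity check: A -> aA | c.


right-linear, alternatives start with distinct terminals 'a' vs 'c': unique leftmost derivation
Unambiguous


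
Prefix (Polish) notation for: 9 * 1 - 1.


left-to-right (same/higher precedence on left): tree is (- (* 9 1) 1)
Prefix: - * 9 1 1


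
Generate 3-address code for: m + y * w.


Break into single-operator statements:
t1 = y * w
t2 = m + t1


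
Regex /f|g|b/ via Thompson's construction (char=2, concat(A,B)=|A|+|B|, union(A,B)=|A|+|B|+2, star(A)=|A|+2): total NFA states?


Syntax tree has 3 char leaf(s), 2 union(s), 0 star(s)
chars contribute 3×2 = 6; each union adds +2; each star adds +2
Total: 6 + 4 + 0 = 10 states


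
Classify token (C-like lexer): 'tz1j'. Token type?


Pattern: letter/underscore followed by alphanumerics, not a keyword
Type: IDENTIFIER


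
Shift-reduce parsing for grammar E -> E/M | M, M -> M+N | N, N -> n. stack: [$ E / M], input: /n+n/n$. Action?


handle 'E/M' on top; lookahead ∈ FOLLOW(E) = {/, $}
Action: reduce (E -> E/M)


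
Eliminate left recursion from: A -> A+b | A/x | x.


Left-recursive alternatives: A+b, A/x; non-recursive: x
Introduce A': A -> xA', A' -> +bA' | /xA' | ε


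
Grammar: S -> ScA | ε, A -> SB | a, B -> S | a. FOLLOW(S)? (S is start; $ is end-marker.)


$ ∈ FOLLOW(S). For each A -> αBβ: add FIRST(β)\{ε} to FOLLOW(B); if β nullable, add FOLLOW(A).
FOLLOW(S) = {$, a, c}


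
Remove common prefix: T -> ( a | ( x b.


Common prefix: '('
Factored: T -> ( T', T' -> a | x b


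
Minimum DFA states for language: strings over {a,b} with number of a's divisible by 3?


Track (count of a) mod 3: states 0..2, accept at 0
Minimal DFA: 3 states


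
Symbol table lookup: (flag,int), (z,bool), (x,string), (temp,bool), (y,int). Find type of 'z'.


Lookup 'z' → type bool


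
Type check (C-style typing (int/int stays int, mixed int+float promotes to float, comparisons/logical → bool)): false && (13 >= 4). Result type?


Operand types: bool && bool
Rule: logical operators take bool operands and yield bool
Result type: bool


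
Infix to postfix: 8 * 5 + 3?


Left to right (same or higher precedence on left)
Postfix: 8 5 * 3 +


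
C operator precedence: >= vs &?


'>=' is relational (level 7); '&' is bitwise AND (level 5)
Higher level binds tighter
'>=' has higher precedence than '&'


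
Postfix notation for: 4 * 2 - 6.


Left to right (same or higher precedence on left)
Postfix: 4 2 * 6 -


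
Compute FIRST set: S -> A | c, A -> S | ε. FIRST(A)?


Per alternative of A: FIRST(S) = {c, ε}; FIRST(ε) = {ε}
FIRST(A) = {c, ε}


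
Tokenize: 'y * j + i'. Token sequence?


Scan left to right, longest-match per lexeme
Tokens: ID(y), OP(*), ID(j), OP(+), ID(i)


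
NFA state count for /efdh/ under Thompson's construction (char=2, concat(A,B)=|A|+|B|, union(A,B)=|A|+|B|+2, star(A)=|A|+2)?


Syntax tree has 4 char leaf(s), 0 union(s), 0 star(s)
chars contribute 4×2 = 8; each union adds +2; each star adds +2
Total: 8 + 0 + 0 = 8 states


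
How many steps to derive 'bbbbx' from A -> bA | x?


Derivation: A => bA => bbA => bbbA => bbbbA => bbbbx
Steps: 5


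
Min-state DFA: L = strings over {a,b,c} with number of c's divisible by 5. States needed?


Track (count of c) mod 5: states 0..4, accept at 0
Minimal DFA: 5 states


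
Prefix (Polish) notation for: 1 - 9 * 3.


'*' binds tighter: tree is (- 1 (* 9 3))
Prefix: - 1 * 9 3


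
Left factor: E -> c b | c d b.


Common prefix: 'c'
Factored: E -> c E', E' -> b | d b


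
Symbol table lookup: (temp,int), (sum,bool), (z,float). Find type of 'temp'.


Lookup 'temp' → type int


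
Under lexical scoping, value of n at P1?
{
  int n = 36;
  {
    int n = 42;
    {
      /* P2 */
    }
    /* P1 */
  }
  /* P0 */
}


n declared in the same block as P1
n = 42


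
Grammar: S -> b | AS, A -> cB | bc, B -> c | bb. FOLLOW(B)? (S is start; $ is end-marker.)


$ ∈ FOLLOW(S). For each A -> αBβ: add FIRST(β)\{ε} to FOLLOW(B); if β nullable, add FOLLOW(A).
FOLLOW(B) = {b, c}


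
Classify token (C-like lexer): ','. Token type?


Pattern: delimiter/punctuation
Type: PUNCTUATION


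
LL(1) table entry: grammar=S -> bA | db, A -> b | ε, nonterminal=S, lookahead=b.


For [S, b]: 'b' ∈ FIRST(bA)
Entry: S -> bA


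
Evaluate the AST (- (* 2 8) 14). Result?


Evaluate inner: (* 2 8) = 16
Evaluate root: (- 16 14) = 2
Result: 2


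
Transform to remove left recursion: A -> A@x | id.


Left-recursive alternatives: A@x; non-recursive: id
Introduce A': A -> idA', A' -> @xA' | ε


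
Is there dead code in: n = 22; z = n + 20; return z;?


n is read by z's definition; z is returned
No dead code


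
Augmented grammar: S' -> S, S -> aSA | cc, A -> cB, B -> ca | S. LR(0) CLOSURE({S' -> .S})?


Start: S' -> .S
For each item with dot before a nonterminal B, add B -> .γ for every B-production
Closure: [S' -> .S, S -> .aSA, S -> .cc]


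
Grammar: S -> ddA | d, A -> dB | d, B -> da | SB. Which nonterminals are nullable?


A nonterminal is nullable iff some alternative derives ε (directly, or every symbol in it is nullable)
Nullable: {}


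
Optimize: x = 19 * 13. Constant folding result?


19 * 13 = 247 at compile time
Optimized: x = 247


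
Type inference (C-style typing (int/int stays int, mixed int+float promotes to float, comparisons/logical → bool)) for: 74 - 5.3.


Operand types: int - float
Rule: mixed int/float promotes to float; int/int stays int
Result type: float


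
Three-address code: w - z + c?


Break into single-operator statements:
t1 = w - z
t2 = t1 + c


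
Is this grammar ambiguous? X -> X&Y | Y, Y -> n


precedence layered via separate nonterminal Y: deterministic
Unambiguous


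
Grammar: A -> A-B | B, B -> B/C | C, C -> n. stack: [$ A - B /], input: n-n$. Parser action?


no handle; shift 'n'
Action: shift


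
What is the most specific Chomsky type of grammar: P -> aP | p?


Right-linear: every RHS is a terminal or a terminal followed by one nonterminal
Classification: Type 3 (Regular)


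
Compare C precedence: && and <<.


'<<' is shift (level 8); '&&' is logical AND (level 2)
Higher level binds tighter
'<<' has higher precedence than '&&'


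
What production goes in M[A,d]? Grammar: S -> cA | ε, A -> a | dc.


For [A, d]: 'd' ∈ FIRST(dc)
Entry: A -> dc


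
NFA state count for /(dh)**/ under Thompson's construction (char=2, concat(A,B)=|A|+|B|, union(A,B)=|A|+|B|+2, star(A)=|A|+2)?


Syntax tree has 2 char leaf(s), 0 union(s), 2 star(s)
chars contribute 2×2 = 4; each union adds +2; each star adds +2
Total: 4 + 0 + 4 = 8 states


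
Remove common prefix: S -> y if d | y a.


Common prefix: 'y'
Factored: S -> y S', S' -> if d | a


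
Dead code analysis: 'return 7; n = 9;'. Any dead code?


statement follows a return and is unreachable
Dead: 'n = 9'


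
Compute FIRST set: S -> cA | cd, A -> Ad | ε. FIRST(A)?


Per alternative of A: FIRST(Ad) = {d}; FIRST(ε) = {ε}
FIRST(A) = {d, ε}


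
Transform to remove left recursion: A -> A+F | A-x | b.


Left-recursive alternatives: A+F, A-x; non-recursive: b
Introduce A': A -> bA', A' -> +FA' | -xA' | ε


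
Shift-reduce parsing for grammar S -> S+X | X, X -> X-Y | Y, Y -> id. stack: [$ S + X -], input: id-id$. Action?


no handle; shift 'id'
Action: shift


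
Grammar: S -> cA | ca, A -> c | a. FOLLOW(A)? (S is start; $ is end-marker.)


$ ∈ FOLLOW(S). For each A -> αBβ: add FIRST(β)\{ε} to FOLLOW(B); if β nullable, add FOLLOW(A).
FOLLOW(A) = {$}


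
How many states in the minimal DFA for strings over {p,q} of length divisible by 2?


Track length mod 2: states 0..1, accept at 0
Minimal DFA: 2 states


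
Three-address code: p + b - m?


Break into single-operator statements:
t1 = p + b
t2 = t1 - m


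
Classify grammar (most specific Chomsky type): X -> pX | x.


Right-linear: every RHS is a terminal or a terminal followed by one nonterminal
Classification: Type 3 (Regular)


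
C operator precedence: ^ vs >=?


'>=' is relational (level 7); '^' is bitwise XOR (level 4)
Higher level binds tighter
'>=' has higher precedence than '^'


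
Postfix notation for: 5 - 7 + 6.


Left to right (same or higher precedence on left)
Postfix: 5 7 - 6 +


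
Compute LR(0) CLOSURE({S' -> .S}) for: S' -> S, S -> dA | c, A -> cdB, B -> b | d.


Start: S' -> .S
For each item with dot before a nonterminal B, add B -> .γ for every B-production
Closure: [S' -> .S, S -> .dA, S -> .c]


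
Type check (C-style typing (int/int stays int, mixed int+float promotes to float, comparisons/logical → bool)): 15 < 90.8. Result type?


Operand types: int < float
Rule: comparison yields bool
Result type: bool


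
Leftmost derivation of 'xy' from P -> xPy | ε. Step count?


Derivation: P => xPy => xy
Steps: 2


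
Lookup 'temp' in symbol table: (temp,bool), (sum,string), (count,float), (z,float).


Lookup 'temp' → type bool


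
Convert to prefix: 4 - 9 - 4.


left-to-right (same/higher precedence on left): tree is (- (- 4 9) 4)
Prefix: - - 4 9 4


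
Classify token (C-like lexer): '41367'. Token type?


Pattern: digits only
Type: INTEGER_LITERAL


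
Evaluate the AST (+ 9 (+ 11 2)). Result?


Evaluate inner: (+ 11 2) = 13
Evaluate root: (+ 9 13) = 22
Result: 22


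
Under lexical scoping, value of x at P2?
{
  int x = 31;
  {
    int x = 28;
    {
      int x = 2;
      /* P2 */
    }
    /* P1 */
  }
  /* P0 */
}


x declared in the same block as P2
x = 2


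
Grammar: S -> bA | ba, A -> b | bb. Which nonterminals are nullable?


A nonterminal is nullable iff some alternative derives ε (directly, or every symbol in it is nullable)
Nullable: {}


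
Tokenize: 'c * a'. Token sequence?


Scan left to right, longest-match per lexeme
Tokens: ID(c), OP(*), ID(a)


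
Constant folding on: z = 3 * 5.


3 * 5 = 15 at compile time
Optimized: z = 15


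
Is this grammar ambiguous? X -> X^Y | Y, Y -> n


precedence layered via separate nonterminal Y: deterministic
Unambiguous


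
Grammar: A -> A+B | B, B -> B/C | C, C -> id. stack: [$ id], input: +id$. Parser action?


'id' on top is the handle for C -> id
Action: reduce (C -> id)


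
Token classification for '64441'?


Pattern: digits only
Type: INTEGER_LITERAL


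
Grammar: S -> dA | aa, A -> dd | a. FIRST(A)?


Per alternative of A: FIRST(dd) = {d}; FIRST(a) = {a}
FIRST(A) = {a, d}


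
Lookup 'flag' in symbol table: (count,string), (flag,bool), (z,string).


Lookup 'flag' → type bool


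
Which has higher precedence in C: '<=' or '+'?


'+' is additive (level 9); '<=' is relational (level 7)
Higher level binds tighter
'+' has higher precedence than '<='


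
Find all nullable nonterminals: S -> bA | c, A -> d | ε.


A nonterminal is nullable iff some alternative derives ε (directly, or every symbol in it is nullable)
Nullable: {A}


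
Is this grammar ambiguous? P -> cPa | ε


balanced c^n…a^n: each string has a unique parse
Unambiguous


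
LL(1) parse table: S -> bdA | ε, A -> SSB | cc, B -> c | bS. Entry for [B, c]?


For [B, c]: 'c' ∈ FIRST(c)
Entry: B -> c


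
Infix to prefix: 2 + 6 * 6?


'*' binds tighter: tree is (+ 2 (* 6 6))
Prefix: + 2 * 6 6


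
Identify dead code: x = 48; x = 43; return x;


first assignment to x is overwritten before any read
Dead: 'x = 48'


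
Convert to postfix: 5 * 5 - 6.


Left to right (same or higher precedence on left)
Postfix: 5 5 * 6 -


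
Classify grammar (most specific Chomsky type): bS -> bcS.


LHS has context (more than one symbol) and |LHS| ≤ |RHS|
Classification: Type 1 (Context-Sensitive)


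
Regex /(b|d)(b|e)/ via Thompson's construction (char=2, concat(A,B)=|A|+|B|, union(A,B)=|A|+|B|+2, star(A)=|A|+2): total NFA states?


Syntax tree has 4 char leaf(s), 2 union(s), 0 star(s)
chars contribute 4×2 = 8; each union adds +2; each star adds +2
Total: 8 + 4 + 0 = 12 states


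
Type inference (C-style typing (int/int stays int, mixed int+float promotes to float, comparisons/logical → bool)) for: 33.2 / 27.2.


Operand types: float / float
Rule: mixed int/float promotes to float; int/int stays int
Result type: float


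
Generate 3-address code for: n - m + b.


Break into single-operator statements:
t1 = n - m
t2 = t1 + b


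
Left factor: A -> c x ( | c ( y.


Common prefix: 'c'
Factored: A -> c A', A' -> x ( | ( y


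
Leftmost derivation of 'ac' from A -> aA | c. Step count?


Derivation: A => aA => ac
Steps: 2


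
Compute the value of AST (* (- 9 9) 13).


Evaluate inner: (- 9 9) = 0
Evaluate root: (* 0 13) = 0
Result: 0


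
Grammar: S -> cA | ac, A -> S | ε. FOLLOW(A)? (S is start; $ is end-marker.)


$ ∈ FOLLOW(S). For each A -> αBβ: add FIRST(β)\{ε} to FOLLOW(B); if β nullable, add FOLLOW(A).
FOLLOW(A) = {$}


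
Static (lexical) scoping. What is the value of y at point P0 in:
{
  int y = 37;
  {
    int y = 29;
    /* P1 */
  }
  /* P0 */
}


y declared in the same block as P0
y = 37


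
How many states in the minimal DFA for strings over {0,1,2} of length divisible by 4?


Track length mod 4: states 0..3, accept at 0
Minimal DFA: 4 states


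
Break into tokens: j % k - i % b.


Scan left to right, longest-match per lexeme
Tokens: ID(j), OP(%), ID(k), OP(-), ID(i), OP(%), ID(b)


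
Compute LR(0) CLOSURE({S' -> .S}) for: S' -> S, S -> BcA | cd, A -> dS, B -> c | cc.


Start: S' -> .S
For each item with dot before a nonterminal B, add B -> .γ for every B-production
Closure: [S' -> .S, S -> .BcA, S -> .cd, B -> .c, B -> .cc]


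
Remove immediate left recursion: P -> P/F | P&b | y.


Left-recursive alternatives: P/F, P&b; non-recursive: y
Introduce P': P -> yP', P' -> /FP' | &bP' | ε


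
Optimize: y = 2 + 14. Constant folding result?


2 + 14 = 16 at compile time
Optimized: y = 16


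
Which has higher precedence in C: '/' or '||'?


'/' is multiplicative (level 10); '||' is logical OR (level 1)
Higher level binds tighter
'/' has higher precedence than '||'


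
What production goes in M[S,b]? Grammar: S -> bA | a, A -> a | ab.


For [S, b]: 'b' ∈ FIRST(bA)
Entry: S -> bA


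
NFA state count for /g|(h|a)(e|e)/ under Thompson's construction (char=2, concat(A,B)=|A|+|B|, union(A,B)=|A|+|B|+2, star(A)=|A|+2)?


Syntax tree has 5 char leaf(s), 3 union(s), 0 star(s)
chars contribute 5×2 = 10; each union adds +2; each star adds +2
Total: 10 + 6 + 0 = 16 states


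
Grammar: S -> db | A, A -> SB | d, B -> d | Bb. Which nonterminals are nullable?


A nonterminal is nullable iff some alternative derives ε (directly, or every symbol in it is nullable)
Nullable: {}


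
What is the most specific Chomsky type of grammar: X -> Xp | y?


Left-linear: every RHS is a terminal or one nonterminal followed by a terminal
Classification: Type 3 (Regular)


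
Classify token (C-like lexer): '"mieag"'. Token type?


Pattern: double-quoted sequence
Type: STRING_LITERAL


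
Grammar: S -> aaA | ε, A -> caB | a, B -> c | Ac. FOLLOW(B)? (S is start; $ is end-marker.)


$ ∈ FOLLOW(S). For each A -> αBβ: add FIRST(β)\{ε} to FOLLOW(B); if β nullable, add FOLLOW(A).
FOLLOW(B) = {$, c}


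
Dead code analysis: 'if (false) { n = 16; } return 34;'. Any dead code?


condition is constant false, so the whole block is unreachable
Dead: 'if (false) { n = 16; }'


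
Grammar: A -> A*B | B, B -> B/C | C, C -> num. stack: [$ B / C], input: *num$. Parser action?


handle 'B/C' on top
Action: reduce (B -> B/C)


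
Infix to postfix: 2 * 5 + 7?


Left to right (same or higher precedence on left)
Postfix: 2 5 * 7 +


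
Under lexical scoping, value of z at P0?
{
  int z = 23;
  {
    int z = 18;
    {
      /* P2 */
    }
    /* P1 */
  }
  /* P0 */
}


z declared in the same block as P0
z = 23


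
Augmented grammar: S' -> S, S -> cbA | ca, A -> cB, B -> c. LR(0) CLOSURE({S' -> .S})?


Start: S' -> .S
For each item with dot before a nonterminal B, add B -> .γ for every B-production
Closure: [S' -> .S, S -> .cbA, S -> .ca]


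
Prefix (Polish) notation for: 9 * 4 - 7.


left-to-right (same/higher precedence on left): tree is (- (* 9 4) 7)
Prefix: - * 9 4 7


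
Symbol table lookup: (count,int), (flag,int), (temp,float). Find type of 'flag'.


Lookup 'flag' → type int


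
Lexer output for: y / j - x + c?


Scan left to right, longest-match per lexeme
Tokens: ID(y), OP(/), ID(j), OP(-), ID(x), OP(+), ID(c)


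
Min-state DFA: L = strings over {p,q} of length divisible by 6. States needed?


Track length mod 6: states 0..5, accept at 0
Minimal DFA: 6 states


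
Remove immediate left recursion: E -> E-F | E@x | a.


Left-recursive alternatives: E-F, E@x; non-recursive: a
Introduce E': E -> aE', E' -> -FE' | @xE' | ε


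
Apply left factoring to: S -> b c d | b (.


Common prefix: 'b'
Factored: S -> b S', S' -> c d | (


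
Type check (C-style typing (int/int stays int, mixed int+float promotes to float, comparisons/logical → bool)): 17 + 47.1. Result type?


Operand types: int + float
Rule: mixed int/float promotes to float; int/int stays int
Result type: float


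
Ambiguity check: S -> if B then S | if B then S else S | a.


dangling else: 'if B then if B then a else a' parses two ways
Ambiguous


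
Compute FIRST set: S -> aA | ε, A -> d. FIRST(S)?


Per alternative of S: FIRST(aA) = {a}; FIRST(ε) = {ε}
FIRST(S) = {a, ε}
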